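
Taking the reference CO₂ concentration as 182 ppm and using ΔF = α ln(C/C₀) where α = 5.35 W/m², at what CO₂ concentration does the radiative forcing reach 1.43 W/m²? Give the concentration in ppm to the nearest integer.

C ≈ 238 ppm

Set 5.35 ln(C/182) = 1.43, so ln(C/182) = 1.43/5.35 = 0.26729.
Then C/182 = e^0.26729 = 1.30642, giving C = 182 × 1.30642 = 237.77 ppm.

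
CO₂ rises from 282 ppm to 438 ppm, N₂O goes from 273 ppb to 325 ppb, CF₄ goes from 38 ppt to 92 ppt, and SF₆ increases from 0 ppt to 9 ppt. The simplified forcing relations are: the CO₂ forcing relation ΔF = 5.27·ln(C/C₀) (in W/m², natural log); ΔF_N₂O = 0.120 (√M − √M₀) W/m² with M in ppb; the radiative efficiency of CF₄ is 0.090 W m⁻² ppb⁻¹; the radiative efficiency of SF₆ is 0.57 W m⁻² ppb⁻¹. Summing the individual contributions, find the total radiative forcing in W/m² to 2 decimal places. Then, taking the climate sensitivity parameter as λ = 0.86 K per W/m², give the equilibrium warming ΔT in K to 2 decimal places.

CO₂: 5.27 × ln(438/282) = 5.27 × ln(1.55319) = 5.27 × 0.44031 = 2.3204 W/m².
N₂O: 0.120 × (√325 − √273) = 0.120 × (18.0278 − 16.5227) = 0.120 × 1.5051 = 0.1806 W/m².
CF₄: Δ = 92 − 38 = 54 ppt = 0.054 ppb; ΔF = 0.090 × 0.054 = 0.0049 W/m².
SF₆: Δ = 9 − 0 = 9 ppt = 0.009 ppb; ΔF = 0.57 × 0.009 = 0.0051 W/m².
Total ΔF = 2.3204 + 0.1806 + 0.0049 + 0.0051 = 2.5110 W/m².
ΔT = λ ΔF = 0.86 × 2.51 = 2.1586 K.

ΔF = 2.51 W/m²; ΔT = 2.16 K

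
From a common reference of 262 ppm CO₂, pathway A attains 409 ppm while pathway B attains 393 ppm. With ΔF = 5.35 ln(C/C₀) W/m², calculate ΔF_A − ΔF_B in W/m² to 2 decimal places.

ΔF_A = 5.35 ln(409/262) = 5.35 × 0.44537 = 2.3827 W/m².
ΔF_B = 5.35 ln(393/262) = 5.35 × 0.40547 = 2.1693 W/m².
Difference: 2.3827 − 2.1693 = 0.2134 W/m².

ΔF_A − ΔF_B = 0.21 W/m²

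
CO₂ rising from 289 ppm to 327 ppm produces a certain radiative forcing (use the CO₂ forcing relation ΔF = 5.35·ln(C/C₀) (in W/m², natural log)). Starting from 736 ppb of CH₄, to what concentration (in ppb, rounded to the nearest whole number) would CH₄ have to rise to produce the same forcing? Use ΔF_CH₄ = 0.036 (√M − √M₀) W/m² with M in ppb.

CO₂ forcing: 5.35 × ln(327/289) = 5.35 × 0.123533 = 0.66090 W/m².
Set 0.036(√M − √736) = 0.66090: √M = 0.66090/0.036 + √736 = 18.3583 + 27.1293 = 45.4876.
M = (45.4876)² = 2069.12 ppb.

M ≈ 2069 ppb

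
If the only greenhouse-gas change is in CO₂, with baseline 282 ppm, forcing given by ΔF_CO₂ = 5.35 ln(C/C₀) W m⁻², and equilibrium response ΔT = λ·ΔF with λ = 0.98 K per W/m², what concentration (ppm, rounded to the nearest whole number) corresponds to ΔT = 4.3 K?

C ≈ 640 ppm

Required forcing: ΔF = ΔT/λ = 4.3/0.98 = 4.3878 W/m².
Then ln(C/282) = ΔF/5.35 = 4.3878/5.35 = 0.82015.
So C = 282 × e^0.82015 = 282 × 2.27084 = 640.38 ppm.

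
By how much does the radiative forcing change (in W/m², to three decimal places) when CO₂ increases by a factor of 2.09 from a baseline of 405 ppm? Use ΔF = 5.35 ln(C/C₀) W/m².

ΔF = 3.944 W/m²

ΔF = 5.35 × ln(2.09) = 5.35 × 0.73716 = 3.9438 W/m².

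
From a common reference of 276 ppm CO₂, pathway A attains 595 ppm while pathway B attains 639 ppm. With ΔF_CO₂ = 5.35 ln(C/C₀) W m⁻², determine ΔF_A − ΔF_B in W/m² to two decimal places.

ΔF_A = 5.35 ln(595/276) = 5.35 × 0.76816 = 4.1097 W/m².
ΔF_B = 5.35 ln(639/276) = 5.35 × 0.83950 = 4.4913 W/m².
Difference: 4.1097 − 4.4913 = -0.3816 W/m².

ΔF_A − ΔF_B = -0.38 W/m²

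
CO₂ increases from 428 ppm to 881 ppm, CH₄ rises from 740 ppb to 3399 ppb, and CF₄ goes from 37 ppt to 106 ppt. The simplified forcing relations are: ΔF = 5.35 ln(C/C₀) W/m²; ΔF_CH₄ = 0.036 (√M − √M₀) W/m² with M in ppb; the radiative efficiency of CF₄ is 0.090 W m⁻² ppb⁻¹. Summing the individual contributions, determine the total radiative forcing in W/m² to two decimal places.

CO₂: 5.35 × ln(881/428) = 5.35 × ln(2.05841) = 5.35 × 0.72193 = 3.8623 W/m².
CH₄: 0.036 × (√3399 − √740) = 0.036 × (58.3009 − 27.2029) = 0.036 × 31.0980 = 1.1195 W/m².
CF₄: Δ = 106 − 37 = 69 ppt = 0.069 ppb; ΔF = 0.090 × 0.069 = 0.0062 W/m².
Total ΔF = 3.8623 + 1.1195 + 0.0062 = 4.9880 W/m².

ΔF = 4.99 W/m²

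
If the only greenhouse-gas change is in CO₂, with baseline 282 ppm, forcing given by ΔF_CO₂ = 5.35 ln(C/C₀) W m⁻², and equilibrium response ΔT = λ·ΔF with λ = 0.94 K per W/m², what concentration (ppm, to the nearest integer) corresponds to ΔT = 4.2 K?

Required forcing: ΔF = ΔT/λ = 4.2/0.94 = 4.4681 W/m².
Then ln(C/282) = ΔF/5.35 = 4.4681/5.35 = 0.83516.
So C = 282 × e^0.83516 = 282 × 2.30518 = 650.06 ppm.

C ≈ 650 ppm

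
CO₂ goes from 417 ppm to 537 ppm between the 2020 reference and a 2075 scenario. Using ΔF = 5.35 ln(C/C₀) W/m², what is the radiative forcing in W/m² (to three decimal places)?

CO₂: 5.35 × ln(537/417) = 5.35 × ln(1.28777) = 5.35 × 0.25291 = 1.3531 W/m².

ΔF = 1.353 W/m²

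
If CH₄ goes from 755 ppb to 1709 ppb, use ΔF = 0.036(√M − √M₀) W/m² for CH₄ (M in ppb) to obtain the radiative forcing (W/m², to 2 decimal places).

ΔF = 0.50 W/m²

CH₄: 0.036 × (√1709 − √755) = 0.036 × (41.3401 − 27.4773) = 0.036 × 13.8628 = 0.4991 W/m².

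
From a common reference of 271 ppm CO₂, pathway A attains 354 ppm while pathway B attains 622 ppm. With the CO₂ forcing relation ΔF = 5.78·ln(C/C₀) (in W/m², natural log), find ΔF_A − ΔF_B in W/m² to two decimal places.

ΔF_A = 5.78 ln(354/271) = 5.78 × 0.26718 = 1.5443 W/m².
ΔF_B = 5.78 ln(622/271) = 5.78 × 0.83082 = 4.8021 W/m².
Difference: 1.5443 − 4.8021 = -3.2578 W/m².
(Equivalently, ΔF_A − ΔF_B = 5.78 ln(354/622) = 5.78 × -0.56364 = -3.2578 W/m².)

ΔF_A − ΔF_B = -3.26 W/m²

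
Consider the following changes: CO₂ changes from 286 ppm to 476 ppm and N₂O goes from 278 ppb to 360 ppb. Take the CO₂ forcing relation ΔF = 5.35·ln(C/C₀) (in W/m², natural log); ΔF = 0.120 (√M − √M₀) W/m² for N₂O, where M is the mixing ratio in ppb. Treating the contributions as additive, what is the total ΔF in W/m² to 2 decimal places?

ΔF = 3.00 W/m²

CO₂: 5.35 × ln(476/286) = 5.35 × ln(1.66434) = 5.35 × 0.50943 = 2.7255 W/m².
N₂O: 0.120 × (√360 − √278) = 0.120 × (18.9737 − 16.6733) = 0.120 × 2.3004 = 0.2760 W/m².
Total ΔF = 2.7255 + 0.2760 = 3.0015 W/m².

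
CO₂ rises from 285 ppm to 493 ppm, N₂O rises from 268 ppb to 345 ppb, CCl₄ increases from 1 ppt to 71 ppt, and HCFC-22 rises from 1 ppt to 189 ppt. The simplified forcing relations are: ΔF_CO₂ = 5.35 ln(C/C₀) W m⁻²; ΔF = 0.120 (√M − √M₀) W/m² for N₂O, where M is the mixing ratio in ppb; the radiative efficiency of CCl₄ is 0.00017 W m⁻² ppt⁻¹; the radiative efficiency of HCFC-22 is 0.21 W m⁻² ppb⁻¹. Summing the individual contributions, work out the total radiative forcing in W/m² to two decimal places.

ΔF = 3.25 W/m²

CO₂: 5.35 × ln(493/285) = 5.35 × ln(1.72982) = 5.35 × 0.54802 = 2.9319 W/m².
N₂O: 0.120 × (√345 − √268) = 0.120 × (18.5742 − 16.3707) = 0.120 × 2.2035 = 0.2644 W/m².
CCl₄: ΔF = 0.00017 × (71 − 1) = 0.00017 × 70 = 0.0119 W/m².
HCFC-22: Δ = 189 − 1 = 188 ppt = 0.188 ppb; ΔF = 0.21 × 0.188 = 0.0395 W/m².
Total ΔF = 2.9319 + 0.2644 + 0.0119 + 0.0395 = 3.2477 W/m².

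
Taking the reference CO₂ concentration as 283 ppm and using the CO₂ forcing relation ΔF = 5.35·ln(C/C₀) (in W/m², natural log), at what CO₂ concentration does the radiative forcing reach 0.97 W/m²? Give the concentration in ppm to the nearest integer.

Set 5.35 ln(C/283) = 0.97, so ln(C/283) = 0.97/5.35 = 0.18131.
Then C/283 = e^0.18131 = 1.19879, giving C = 283 × 1.19879 = 339.26 ppm.

C ≈ 339 ppm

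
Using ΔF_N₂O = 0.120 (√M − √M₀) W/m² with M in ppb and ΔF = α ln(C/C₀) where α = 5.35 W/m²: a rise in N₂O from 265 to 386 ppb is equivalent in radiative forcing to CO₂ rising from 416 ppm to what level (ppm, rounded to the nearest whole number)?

C ≈ 449 ppm

N₂O forcing: 0.120 × (√386 − √265) = 0.120 × (19.6469 − 16.2788) = 0.120 × 3.3681 = 0.40417 W/m².
Set 5.35 ln(C/416) = 0.40417: ln(C/416) = 0.40417/5.35 = 0.07555, so C = 416 × e^0.07555 = 416 × 1.07848 = 448.65 ppm.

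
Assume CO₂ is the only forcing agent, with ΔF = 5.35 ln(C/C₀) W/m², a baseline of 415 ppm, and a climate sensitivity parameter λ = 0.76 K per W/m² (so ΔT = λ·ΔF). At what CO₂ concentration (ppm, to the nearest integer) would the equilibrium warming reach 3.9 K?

C ≈ 1083 ppm

Required forcing: ΔF = ΔT/λ = 3.9/0.76 = 5.1316 W/m².
Then ln(C/415) = ΔF/5.35 = 5.1316/5.35 = 0.95918.
So C = 415 × e^0.95918 = 415 × 2.60956 = 1082.97 ppm.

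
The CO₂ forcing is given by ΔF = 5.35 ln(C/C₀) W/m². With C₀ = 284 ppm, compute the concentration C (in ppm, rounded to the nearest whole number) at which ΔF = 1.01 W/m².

Set 5.35 ln(C/284) = 1.01, so ln(C/284) = 1.01/5.35 = 0.18879.
Then C/284 = e^0.18879 = 1.20779, giving C = 284 × 1.20779 = 343.01 ppm.

C ≈ 343 ppm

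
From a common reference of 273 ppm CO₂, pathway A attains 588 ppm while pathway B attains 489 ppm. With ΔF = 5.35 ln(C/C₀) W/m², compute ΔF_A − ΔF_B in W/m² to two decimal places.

ΔF_A − ΔF_B = 0.99 W/m²

ΔF_A = 5.35 ln(588/273) = 5.35 × 0.76726 = 4.1048 W/m².
ΔF_B = 5.35 ln(489/273) = 5.35 × 0.58289 = 3.1185 W/m².
Difference: 4.1048 − 3.1185 = 0.9863 W/m².
(Equivalently, ΔF_A − ΔF_B = 5.35 ln(588/489) = 5.35 × 0.18436 = 0.9863 W/m².)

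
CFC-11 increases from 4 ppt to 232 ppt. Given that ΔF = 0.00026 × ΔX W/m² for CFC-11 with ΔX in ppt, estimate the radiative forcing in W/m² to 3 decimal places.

CFC-11: ΔF = 0.00026 × (232 − 4) = 0.00026 × 228 = 0.0593 W/m².

ΔF = 0.059 W/m²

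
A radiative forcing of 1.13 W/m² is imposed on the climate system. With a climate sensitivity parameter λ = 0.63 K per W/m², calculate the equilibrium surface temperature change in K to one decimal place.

ΔT = λ ΔF = 0.63 × 1.13 = 0.7119 K.

ΔT = 0.7 K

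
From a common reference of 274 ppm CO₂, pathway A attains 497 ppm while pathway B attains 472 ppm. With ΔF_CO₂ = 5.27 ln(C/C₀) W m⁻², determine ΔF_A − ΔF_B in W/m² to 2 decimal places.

ΔF_A = 5.27 ln(497/274) = 5.27 × 0.59546 = 3.1381 W/m².
ΔF_B = 5.27 ln(472/274) = 5.27 × 0.54385 = 2.8661 W/m².
Difference: 3.1381 − 2.8661 = 0.2720 W/m².

ΔF_A − ΔF_B = 0.27 W/m²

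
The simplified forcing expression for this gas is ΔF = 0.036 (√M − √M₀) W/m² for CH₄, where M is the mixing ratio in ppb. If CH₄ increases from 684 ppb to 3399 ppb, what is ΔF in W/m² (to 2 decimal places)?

ΔF = 1.16 W/m²

CH₄: 0.036 × (√3399 − √684) = 0.036 × (58.3009 − 26.1534) = 0.036 × 32.1475 = 1.1573 W/m².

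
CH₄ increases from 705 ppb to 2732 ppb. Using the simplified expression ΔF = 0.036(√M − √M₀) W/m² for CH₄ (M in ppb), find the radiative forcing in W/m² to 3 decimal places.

CH₄: 0.036 × (√2732 − √705) = 0.036 × (52.2685 − 26.5518) = 0.036 × 25.7167 = 0.9258 W/m².

ΔF = 0.926 W/m²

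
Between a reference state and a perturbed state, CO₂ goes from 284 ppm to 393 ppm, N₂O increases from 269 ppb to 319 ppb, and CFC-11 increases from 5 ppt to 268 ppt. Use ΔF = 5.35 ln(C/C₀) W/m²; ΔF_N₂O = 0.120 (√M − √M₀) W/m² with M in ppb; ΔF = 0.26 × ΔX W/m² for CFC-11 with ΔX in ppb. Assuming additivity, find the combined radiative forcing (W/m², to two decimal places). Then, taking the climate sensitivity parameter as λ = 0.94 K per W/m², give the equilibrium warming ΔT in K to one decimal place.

CO₂: 5.35 × ln(393/284) = 5.35 × ln(1.38380) = 5.35 × 0.32483 = 1.7378 W/m².
N₂O: 0.120 × (√319 − √269) = 0.120 × (17.8606 − 16.4012) = 0.120 × 1.4594 = 0.1751 W/m².
CFC-11: Δ = 268 − 5 = 263 ppt = 0.263 ppb; ΔF = 0.26 × 0.263 = 0.0684 W/m².
Total ΔF = 1.7378 + 0.1751 + 0.0684 = 1.9813 W/m².
ΔT = λ ΔF = 0.94 × 1.98 = 1.8612 K.

ΔF = 1.98 W/m²; ΔT = 1.9 K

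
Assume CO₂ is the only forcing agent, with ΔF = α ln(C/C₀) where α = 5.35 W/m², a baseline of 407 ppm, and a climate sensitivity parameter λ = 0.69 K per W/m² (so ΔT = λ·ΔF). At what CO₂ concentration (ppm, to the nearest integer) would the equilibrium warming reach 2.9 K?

C ≈ 893 ppm

Required forcing: ΔF = ΔT/λ = 2.9/0.69 = 4.2029 W/m².
Then ln(C/407) = ΔF/5.35 = 4.2029/5.35 = 0.78559.
So C = 407 × e^0.78559 = 407 × 2.19370 = 892.84 ppm.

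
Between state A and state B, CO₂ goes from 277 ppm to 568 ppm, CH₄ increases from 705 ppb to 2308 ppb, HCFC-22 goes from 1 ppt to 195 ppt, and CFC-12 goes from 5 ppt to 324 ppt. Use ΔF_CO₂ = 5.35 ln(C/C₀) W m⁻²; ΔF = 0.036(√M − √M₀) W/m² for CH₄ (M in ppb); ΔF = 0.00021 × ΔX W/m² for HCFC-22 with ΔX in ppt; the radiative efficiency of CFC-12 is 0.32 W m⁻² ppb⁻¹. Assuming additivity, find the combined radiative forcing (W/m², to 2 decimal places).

CO₂: 5.35 × ln(568/277) = 5.35 × ln(2.05054) = 5.35 × 0.71810 = 3.8418 W/m².
CH₄: 0.036 × (√2308 − √705) = 0.036 × (48.0416 − 26.5518) = 0.036 × 21.4898 = 0.7736 W/m².
HCFC-22: ΔF = 0.00021 × (195 − 1) = 0.00021 × 194 = 0.0407 W/m².
CFC-12: Δ = 324 − 5 = 319 ppt = 0.319 ppb; ΔF = 0.32 × 0.319 = 0.1021 W/m².
Total ΔF = 3.8418 + 0.7736 + 0.0407 + 0.1021 = 4.7582 W/m².

ΔF = 4.76 W/m²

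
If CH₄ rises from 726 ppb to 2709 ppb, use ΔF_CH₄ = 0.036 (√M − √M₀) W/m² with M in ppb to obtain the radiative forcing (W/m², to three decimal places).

ΔF = 0.904 W/m²

CH₄: 0.036 × (√2709 − √726) = 0.036 × (52.0481 − 26.9444) = 0.036 × 25.1037 = 0.9037 W/m².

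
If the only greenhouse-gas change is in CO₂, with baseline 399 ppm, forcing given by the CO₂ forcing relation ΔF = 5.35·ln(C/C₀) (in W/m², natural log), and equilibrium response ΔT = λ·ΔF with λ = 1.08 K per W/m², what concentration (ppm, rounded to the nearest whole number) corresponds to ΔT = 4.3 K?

Required forcing: ΔF = ΔT/λ = 4.3/1.08 = 3.9815 W/m².
Then ln(C/399) = ΔF/5.35 = 3.9815/5.35 = 0.74421.
So C = 399 × e^0.74421 = 399 × 2.10478 = 839.81 ppm.

C ≈ 840 ppm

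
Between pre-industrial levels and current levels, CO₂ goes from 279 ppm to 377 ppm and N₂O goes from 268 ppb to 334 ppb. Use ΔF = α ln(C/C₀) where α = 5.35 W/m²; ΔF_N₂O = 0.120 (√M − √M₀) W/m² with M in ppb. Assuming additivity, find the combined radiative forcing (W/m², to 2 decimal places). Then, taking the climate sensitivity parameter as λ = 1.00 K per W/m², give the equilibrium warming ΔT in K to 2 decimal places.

CO₂: 5.35 × ln(377/279) = 5.35 × ln(1.35125) = 5.35 × 0.30103 = 1.6105 W/m².
N₂O: 0.120 × (√334 − √268) = 0.120 × (18.2757 − 16.3707) = 0.120 × 1.9050 = 0.2286 W/m².
Total ΔF = 1.6105 + 0.2286 = 1.8391 W/m².
ΔT = λ ΔF = 1.00 × 1.84 = 1.8400 K.

ΔF = 1.84 W/m²; ΔT = 1.84 K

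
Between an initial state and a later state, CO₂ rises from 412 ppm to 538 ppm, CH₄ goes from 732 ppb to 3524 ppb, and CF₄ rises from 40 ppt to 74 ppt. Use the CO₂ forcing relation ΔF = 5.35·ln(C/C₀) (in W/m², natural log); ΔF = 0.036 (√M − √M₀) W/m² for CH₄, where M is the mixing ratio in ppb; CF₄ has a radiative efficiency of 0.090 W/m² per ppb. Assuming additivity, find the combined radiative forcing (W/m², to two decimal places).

ΔF = 2.59 W/m²

CO₂: 5.35 × ln(538/412) = 5.35 × ln(1.30583) = 5.35 × 0.26684 = 1.4276 W/m².
CH₄: 0.036 × (√3524 − √732) = 0.036 × (59.3633 − 27.0555) = 0.036 × 32.3078 = 1.1631 W/m².
CF₄: Δ = 74 − 40 = 34 ppt = 0.034 ppb; ΔF = 0.090 × 0.034 = 0.0031 W/m².
Total ΔF = 1.4276 + 1.1631 + 0.0031 = 2.5938 W/m².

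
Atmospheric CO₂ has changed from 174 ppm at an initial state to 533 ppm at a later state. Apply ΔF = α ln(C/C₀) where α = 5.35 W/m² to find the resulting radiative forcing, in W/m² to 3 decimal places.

ΔF = 5.989 W/m²

CO₂: 5.35 × ln(533/174) = 5.35 × ln(3.06322) = 5.35 × 1.11947 = 5.9892 W/m².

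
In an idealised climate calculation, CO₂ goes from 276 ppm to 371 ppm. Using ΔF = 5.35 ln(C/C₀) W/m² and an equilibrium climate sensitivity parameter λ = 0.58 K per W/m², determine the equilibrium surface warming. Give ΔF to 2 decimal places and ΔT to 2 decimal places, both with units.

CO₂: 5.35 × ln(371/276) = 5.35 × ln(1.34420) = 5.35 × 0.29580 = 1.5825 W/m².
ΔT = λ ΔF = 0.58 × 1.58 = 0.9164 K.

ΔF = 1.58 W/m²; ΔT = 0.92 K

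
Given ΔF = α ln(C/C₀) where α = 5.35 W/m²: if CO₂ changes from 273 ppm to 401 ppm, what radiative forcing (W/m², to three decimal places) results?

ΔF = 2.057 W/m²

CO₂: 5.35 × ln(401/273) = 5.35 × ln(1.46886) = 5.35 × 0.38449 = 2.0570 W/m².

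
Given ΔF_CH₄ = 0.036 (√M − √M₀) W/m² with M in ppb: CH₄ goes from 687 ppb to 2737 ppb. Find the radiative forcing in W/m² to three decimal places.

CH₄: 0.036 × (√2737 − √687) = 0.036 × (52.3163 − 26.2107) = 0.036 × 26.1056 = 0.9398 W/m².

ΔF = 0.940 W/m²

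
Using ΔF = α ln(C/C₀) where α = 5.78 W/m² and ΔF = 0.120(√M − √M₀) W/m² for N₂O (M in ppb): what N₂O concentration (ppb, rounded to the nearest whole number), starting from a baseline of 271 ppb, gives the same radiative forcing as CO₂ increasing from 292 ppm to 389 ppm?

M ≈ 917 ppb

CO₂ forcing: 5.78 × ln(389/292) = 5.78 × 0.286826 = 1.65785 W/m².
Set 0.120(√M − √271) = 1.65785: √M = 1.65785/0.120 + √271 = 13.8154 + 16.4621 = 30.2775.
M = (30.2775)² = 916.73 ppb.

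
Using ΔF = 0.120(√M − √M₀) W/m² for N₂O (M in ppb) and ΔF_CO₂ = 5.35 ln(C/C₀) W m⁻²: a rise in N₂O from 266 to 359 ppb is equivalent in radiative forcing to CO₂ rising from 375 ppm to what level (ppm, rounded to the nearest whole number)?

N₂O forcing: 0.120 × (√359 − √266) = 0.120 × (18.9473 − 16.3095) = 0.120 × 2.6378 = 0.31654 W/m².
Set 5.35 ln(C/375) = 0.31654: ln(C/375) = 0.31654/5.35 = 0.05917, so C = 375 × e^0.05917 = 375 × 1.06096 = 397.86 ppm.

C ≈ 398 ppm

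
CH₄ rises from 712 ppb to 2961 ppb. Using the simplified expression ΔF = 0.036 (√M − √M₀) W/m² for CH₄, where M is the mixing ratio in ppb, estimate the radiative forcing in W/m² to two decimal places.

CH₄: 0.036 × (√2961 − √712) = 0.036 × (54.4151 − 26.6833) = 0.036 × 27.7318 = 0.9983 W/m².

ΔF = 1.00 W/m²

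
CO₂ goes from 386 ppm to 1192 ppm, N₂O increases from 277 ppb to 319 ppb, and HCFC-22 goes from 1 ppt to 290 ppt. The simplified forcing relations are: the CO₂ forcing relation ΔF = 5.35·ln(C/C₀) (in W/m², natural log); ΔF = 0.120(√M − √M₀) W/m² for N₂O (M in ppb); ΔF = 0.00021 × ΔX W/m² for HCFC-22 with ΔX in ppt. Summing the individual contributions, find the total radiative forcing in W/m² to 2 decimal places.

ΔF = 6.24 W/m²

CO₂: 5.35 × ln(1192/386) = 5.35 × ln(3.08808) = 5.35 × 1.12755 = 6.0324 W/m².
N₂O: 0.120 × (√319 − √277) = 0.120 × (17.8606 − 16.6433) = 0.120 × 1.2173 = 0.1461 W/m².
HCFC-22: ΔF = 0.00021 × (290 − 1) = 0.00021 × 289 = 0.0607 W/m².
Total ΔF = 6.0324 + 0.1461 + 0.0607 = 6.2392 W/m².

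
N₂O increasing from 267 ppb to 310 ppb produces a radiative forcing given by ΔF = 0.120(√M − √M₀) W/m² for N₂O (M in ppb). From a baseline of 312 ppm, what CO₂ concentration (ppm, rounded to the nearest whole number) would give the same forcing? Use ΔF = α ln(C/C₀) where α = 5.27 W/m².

N₂O forcing: 0.120 × (√310 − √267) = 0.120 × (17.6068 − 16.3401) = 0.120 × 1.2667 = 0.15200 W/m².
Set 5.27 ln(C/312) = 0.15200: ln(C/312) = 0.15200/5.27 = 0.02884, so C = 312 × e^0.02884 = 312 × 1.02926 = 321.13 ppm.

C ≈ 321 ppm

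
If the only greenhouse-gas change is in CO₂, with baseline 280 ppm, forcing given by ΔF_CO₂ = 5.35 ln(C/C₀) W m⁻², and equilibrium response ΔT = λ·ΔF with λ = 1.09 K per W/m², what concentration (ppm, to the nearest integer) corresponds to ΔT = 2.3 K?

C ≈ 415 ppm

Required forcing: ΔF = ΔT/λ = 2.3/1.09 = 2.1101 W/m².
Then ln(C/280) = ΔF/5.35 = 2.1101/5.35 = 0.39441.
So C = 280 × e^0.39441 = 280 × 1.48351 = 415.38 ppm.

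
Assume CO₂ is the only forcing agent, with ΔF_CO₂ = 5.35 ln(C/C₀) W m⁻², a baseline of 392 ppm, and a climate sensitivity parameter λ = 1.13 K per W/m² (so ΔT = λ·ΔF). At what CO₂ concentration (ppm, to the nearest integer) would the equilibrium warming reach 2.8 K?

C ≈ 623 ppm

Required forcing: ΔF = ΔT/λ = 2.8/1.13 = 2.4779 W/m².
Then ln(C/392) = ΔF/5.35 = 2.4779/5.35 = 0.46316.
So C = 392 × e^0.46316 = 392 × 1.58909 = 622.92 ppm.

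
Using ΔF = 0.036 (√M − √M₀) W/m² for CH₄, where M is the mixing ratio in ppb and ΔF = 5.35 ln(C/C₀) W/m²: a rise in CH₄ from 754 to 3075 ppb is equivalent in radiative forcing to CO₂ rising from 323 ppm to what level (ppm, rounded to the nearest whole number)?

CH₄ forcing: 0.036 × (√3075 − √754) = 0.036 × (55.4527 − 27.4591) = 0.036 × 27.9936 = 1.00777 W/m².
Set 5.35 ln(C/323) = 1.00777: ln(C/323) = 1.00777/5.35 = 0.18837, so C = 323 × e^0.18837 = 323 × 1.20728 = 389.95 ppm.

C ≈ 390 ppm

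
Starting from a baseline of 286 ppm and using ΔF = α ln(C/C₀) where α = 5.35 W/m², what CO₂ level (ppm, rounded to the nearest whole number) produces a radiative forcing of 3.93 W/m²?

C ≈ 596 ppm

Set 5.35 ln(C/286) = 3.93, so ln(C/286) = 3.93/5.35 = 0.73458.
Then C/286 = e^0.73458 = 2.08461, giving C = 286 × 2.08461 = 596.20 ppm.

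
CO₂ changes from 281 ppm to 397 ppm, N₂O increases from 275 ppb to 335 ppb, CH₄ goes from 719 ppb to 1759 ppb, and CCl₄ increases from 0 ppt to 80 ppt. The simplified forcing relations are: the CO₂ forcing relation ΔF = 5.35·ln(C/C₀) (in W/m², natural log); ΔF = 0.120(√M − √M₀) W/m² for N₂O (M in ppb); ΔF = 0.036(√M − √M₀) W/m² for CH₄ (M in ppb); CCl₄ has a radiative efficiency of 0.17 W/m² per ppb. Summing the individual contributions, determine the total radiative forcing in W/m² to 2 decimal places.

CO₂: 5.35 × ln(397/281) = 5.35 × ln(1.41281) = 5.35 × 0.34558 = 1.8489 W/m².
N₂O: 0.120 × (√335 − √275) = 0.120 × (18.3030 − 16.5831) = 0.120 × 1.7199 = 0.2064 W/m².
CH₄: 0.036 × (√1759 − √719) = 0.036 × (41.9404 − 26.8142) = 0.036 × 15.1262 = 0.5445 W/m².
CCl₄: Δ = 80 − 0 = 80 ppt = 0.080 ppb; ΔF = 0.17 × 0.080 = 0.0136 W/m².
Total ΔF = 1.8489 + 0.2064 + 0.5445 + 0.0136 = 2.6134 W/m².

ΔF = 2.61 W/m²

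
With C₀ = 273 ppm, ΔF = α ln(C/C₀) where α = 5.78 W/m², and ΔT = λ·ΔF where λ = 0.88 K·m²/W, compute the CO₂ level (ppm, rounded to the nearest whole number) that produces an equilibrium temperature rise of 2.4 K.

Required forcing: ΔF = ΔT/λ = 2.4/0.88 = 2.7273 W/m².
Then ln(C/273) = ΔF/5.78 = 2.7273/5.78 = 0.47185.
So C = 273 × e^0.47185 = 273 × 1.60296 = 437.61 ppm.

C ≈ 438 ppm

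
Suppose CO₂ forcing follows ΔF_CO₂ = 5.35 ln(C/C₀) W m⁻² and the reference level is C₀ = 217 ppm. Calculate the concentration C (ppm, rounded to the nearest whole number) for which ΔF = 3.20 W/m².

Set 5.35 ln(C/217) = 3.20, so ln(C/217) = 3.20/5.35 = 0.59813.
Then C/217 = e^0.59813 = 1.81871, giving C = 217 × 1.81871 = 394.66 ppm.

C ≈ 395 ppm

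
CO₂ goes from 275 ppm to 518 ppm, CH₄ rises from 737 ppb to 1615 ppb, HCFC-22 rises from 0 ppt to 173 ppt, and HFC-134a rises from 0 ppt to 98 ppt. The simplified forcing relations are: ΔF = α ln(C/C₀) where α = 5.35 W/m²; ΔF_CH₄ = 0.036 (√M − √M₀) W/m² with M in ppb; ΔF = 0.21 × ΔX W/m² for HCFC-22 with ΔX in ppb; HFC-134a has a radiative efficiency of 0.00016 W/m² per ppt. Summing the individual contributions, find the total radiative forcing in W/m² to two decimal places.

ΔF = 3.91 W/m²

CO₂: 5.35 × ln(518/275) = 5.35 × ln(1.88364) = 5.35 × 0.63321 = 3.3877 W/m².
CH₄: 0.036 × (√1615 − √737) = 0.036 × (40.1871 − 27.1477) = 0.036 × 13.0394 = 0.4694 W/m².
HCFC-22: Δ = 173 − 0 = 173 ppt = 0.173 ppb; ΔF = 0.21 × 0.173 = 0.0363 W/m².
HFC-134a: ΔF = 0.00016 × (98 − 0) = 0.00016 × 98 = 0.0157 W/m².
Total ΔF = 3.3877 + 0.4694 + 0.0363 + 0.0157 = 3.9091 W/m².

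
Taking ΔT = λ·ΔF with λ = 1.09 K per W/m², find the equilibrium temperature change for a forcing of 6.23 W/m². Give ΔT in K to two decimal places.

ΔT = 6.79 K

ΔT = λ ΔF = 1.09 × 6.23 = 6.7907 K.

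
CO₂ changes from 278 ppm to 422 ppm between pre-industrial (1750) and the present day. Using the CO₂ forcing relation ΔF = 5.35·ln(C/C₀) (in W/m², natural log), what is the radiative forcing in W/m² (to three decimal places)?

CO₂ absorption bands are partially saturated, so forcing scales with the logarithm of the concentration ratio.
CO₂: 5.35 × ln(422/278) = 5.35 × ln(1.51799) = 5.35 × 0.41739 = 2.2330 W/m².

ΔF = 2.233 W/m²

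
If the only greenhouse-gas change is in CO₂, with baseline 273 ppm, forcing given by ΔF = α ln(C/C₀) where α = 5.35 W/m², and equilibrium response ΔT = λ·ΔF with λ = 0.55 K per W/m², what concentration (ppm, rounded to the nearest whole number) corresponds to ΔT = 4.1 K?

C ≈ 1100 ppm

Required forcing: ΔF = ΔT/λ = 4.1/0.55 = 7.4545 W/m².
Then ln(C/273) = ΔF/5.35 = 7.4545/5.35 = 1.39336.
So C = 273 × e^1.39336 = 273 × 4.02836 = 1099.74 ppm.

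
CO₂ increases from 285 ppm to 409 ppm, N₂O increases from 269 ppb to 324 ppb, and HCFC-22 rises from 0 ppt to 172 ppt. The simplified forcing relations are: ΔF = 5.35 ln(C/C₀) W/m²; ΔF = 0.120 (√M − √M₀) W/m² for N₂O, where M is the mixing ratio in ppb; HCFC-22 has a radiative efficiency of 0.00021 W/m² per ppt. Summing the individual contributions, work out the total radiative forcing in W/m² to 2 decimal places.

ΔF = 2.16 W/m²

CO₂: 5.35 × ln(409/285) = 5.35 × ln(1.43509) = 5.35 × 0.36123 = 1.9326 W/m².
N₂O: 0.120 × (√324 − √269) = 0.120 × (18.0000 − 16.4012) = 0.120 × 1.5988 = 0.1919 W/m².
HCFC-22: ΔF = 0.00021 × (172 − 0) = 0.00021 × 172 = 0.0361 W/m².
Total ΔF = 1.9326 + 0.1919 + 0.0361 = 2.1606 W/m².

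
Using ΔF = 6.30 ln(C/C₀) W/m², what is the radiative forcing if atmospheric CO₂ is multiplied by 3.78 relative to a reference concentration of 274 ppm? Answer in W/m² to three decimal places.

ΔF = 8.377 W/m²

ΔF = 6.30 × ln(3.78) = 6.30 × 1.32972 = 8.3772 W/m².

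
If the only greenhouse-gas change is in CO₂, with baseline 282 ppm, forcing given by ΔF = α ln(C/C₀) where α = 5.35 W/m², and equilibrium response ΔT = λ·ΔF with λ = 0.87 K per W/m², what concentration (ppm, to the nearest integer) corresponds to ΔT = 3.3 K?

Required forcing: ΔF = ΔT/λ = 3.3/0.87 = 3.7931 W/m².
Then ln(C/282) = ΔF/5.35 = 3.7931/5.35 = 0.70899.
So C = 282 × e^0.70899 = 282 × 2.03194 = 573.01 ppm.

C ≈ 573 ppm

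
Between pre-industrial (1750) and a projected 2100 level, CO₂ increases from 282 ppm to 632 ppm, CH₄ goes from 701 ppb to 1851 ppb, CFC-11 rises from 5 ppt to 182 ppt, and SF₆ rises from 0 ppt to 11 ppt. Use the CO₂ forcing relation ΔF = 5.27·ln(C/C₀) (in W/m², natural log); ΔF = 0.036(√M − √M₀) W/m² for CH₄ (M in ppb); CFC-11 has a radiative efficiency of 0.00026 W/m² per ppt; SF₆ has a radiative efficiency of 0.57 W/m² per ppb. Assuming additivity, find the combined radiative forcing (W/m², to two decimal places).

CO₂: 5.27 × ln(632/282) = 5.27 × ln(2.24113) = 5.27 × 0.80698 = 4.2528 W/m².
CH₄: 0.036 × (√1851 − √701) = 0.036 × (43.0232 − 26.4764) = 0.036 × 16.5468 = 0.5957 W/m².
CFC-11: ΔF = 0.00026 × (182 − 5) = 0.00026 × 177 = 0.0460 W/m².
SF₆: Δ = 11 − 0 = 11 ppt = 0.011 ppb; ΔF = 0.57 × 0.011 = 0.0063 W/m².
Total ΔF = 4.2528 + 0.5957 + 0.0460 + 0.0063 = 4.9008 W/m².

ΔF = 4.90 W/m²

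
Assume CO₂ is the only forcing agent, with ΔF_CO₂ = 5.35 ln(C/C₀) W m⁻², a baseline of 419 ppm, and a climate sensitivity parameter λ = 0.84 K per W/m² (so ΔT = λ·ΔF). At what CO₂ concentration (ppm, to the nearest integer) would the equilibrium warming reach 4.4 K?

C ≈ 1115 ppm

Required forcing: ΔF = ΔT/λ = 4.4/0.84 = 5.2381 W/m².
Then ln(C/419) = ΔF/5.35 = 5.2381/5.35 = 0.97908.
So C = 419 × e^0.97908 = 419 × 2.66201 = 1115.38 ppm.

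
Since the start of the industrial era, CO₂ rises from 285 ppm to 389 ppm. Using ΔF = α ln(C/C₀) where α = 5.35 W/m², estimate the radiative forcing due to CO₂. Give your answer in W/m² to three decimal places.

CO₂ absorption bands are partially saturated, so forcing scales with the logarithm of the concentration ratio.
CO₂: 5.35 × ln(389/285) = 5.35 × ln(1.36491) = 5.35 × 0.31109 = 1.6643 W/m².

ΔF = 1.664 W/m²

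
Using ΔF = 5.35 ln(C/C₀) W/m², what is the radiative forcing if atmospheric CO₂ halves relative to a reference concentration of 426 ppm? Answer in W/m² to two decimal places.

ΔF = 5.35 × ln(0.5) = 5.35 × -0.69315 = -3.7084 W/m².

ΔF = -3.71 W/m²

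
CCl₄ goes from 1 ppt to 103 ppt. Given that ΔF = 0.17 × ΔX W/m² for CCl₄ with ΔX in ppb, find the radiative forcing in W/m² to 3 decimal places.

CCl₄: Δ = 103 − 1 = 102 ppt = 0.102 ppb; ΔF = 0.17 × 0.102 = 0.0173 W/m².

ΔF = 0.017 W/m²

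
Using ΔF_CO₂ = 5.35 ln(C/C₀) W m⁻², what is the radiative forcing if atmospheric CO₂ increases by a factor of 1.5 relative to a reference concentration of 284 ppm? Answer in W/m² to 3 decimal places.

Because the forcing depends only on the ratio C/C₀, the initial concentration does not enter.
ΔF = 5.35 × ln(1.5) = 5.35 × 0.40547 = 2.1693 W/m².

ΔF = 2.169 W/m²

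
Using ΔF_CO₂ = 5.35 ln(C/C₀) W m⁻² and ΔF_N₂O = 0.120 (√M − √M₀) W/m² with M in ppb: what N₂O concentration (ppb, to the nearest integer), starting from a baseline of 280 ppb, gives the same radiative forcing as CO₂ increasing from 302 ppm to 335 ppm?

M ≈ 456 ppb

CO₂ forcing: 5.35 × ln(335/302) = 5.35 × 0.103704 = 0.55482 W/m².
Set 0.120(√M − √280) = 0.55482: √M = 0.55482/0.120 + √280 = 4.6235 + 16.7332 = 21.3567.
M = (21.3567)² = 456.11 ppb.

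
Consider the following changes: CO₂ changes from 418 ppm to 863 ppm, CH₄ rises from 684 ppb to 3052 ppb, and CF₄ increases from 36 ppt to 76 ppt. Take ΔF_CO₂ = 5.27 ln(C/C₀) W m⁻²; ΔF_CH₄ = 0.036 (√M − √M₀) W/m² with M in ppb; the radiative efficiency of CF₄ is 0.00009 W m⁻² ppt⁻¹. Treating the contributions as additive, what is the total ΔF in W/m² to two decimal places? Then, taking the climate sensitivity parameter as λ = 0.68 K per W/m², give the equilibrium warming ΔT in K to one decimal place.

CO₂: 5.27 × ln(863/418) = 5.27 × ln(2.06459) = 5.27 × 0.72493 = 3.8204 W/m².
CH₄: 0.036 × (√3052 − √684) = 0.036 × (55.2449 − 26.1534) = 0.036 × 29.0915 = 1.0473 W/m².
CF₄: ΔF = 0.00009 × (76 − 36) = 0.00009 × 40 = 0.0036 W/m².
Total ΔF = 3.8204 + 1.0473 + 0.0036 = 4.8713 W/m².
ΔT = λ ΔF = 0.68 × 4.87 = 3.3116 K.

ΔF = 4.87 W/m²; ΔT = 3.3 K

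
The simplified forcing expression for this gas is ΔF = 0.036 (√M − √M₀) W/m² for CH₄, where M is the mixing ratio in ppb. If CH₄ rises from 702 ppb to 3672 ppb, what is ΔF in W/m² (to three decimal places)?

CH₄: 0.036 × (√3672 − √702) = 0.036 × (60.5970 − 26.4953) = 0.036 × 34.1017 = 1.2277 W/m².

ΔF = 1.228 W/m²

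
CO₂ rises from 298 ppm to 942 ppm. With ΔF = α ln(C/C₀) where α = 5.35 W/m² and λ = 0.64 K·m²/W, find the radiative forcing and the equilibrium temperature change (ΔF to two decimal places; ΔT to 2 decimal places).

CO₂: 5.35 × ln(942/298) = 5.35 × ln(3.16107) = 5.35 × 1.15091 = 6.1574 W/m².
ΔT = λ ΔF = 0.64 × 6.16 = 3.9424 K.

ΔF = 6.16 W/m²; ΔT = 3.94 K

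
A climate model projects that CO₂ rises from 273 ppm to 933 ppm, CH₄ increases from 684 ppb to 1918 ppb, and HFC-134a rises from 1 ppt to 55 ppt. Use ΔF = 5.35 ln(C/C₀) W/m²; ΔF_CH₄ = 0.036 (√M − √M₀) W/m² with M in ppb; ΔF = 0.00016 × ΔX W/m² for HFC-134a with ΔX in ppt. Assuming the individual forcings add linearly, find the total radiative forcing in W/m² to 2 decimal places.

ΔF = 7.22 W/m²

CO₂: 5.35 × ln(933/273) = 5.35 × ln(3.41758) = 5.35 × 1.22893 = 6.5748 W/m².
CH₄: 0.036 × (√1918 − √684) = 0.036 × (43.7950 − 26.1534) = 0.036 × 17.6416 = 0.6351 W/m².
HFC-134a: ΔF = 0.00016 × (55 − 1) = 0.00016 × 54 = 0.0086 W/m².
Total ΔF = 6.5748 + 0.6351 + 0.0086 = 7.2185 W/m².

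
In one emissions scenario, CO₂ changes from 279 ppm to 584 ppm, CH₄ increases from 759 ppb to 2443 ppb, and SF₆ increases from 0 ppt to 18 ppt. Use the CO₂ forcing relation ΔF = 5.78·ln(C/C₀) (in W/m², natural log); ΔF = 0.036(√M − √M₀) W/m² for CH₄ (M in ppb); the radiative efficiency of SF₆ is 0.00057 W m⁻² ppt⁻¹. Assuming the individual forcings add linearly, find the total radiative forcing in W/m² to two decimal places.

CO₂: 5.78 × ln(584/279) = 5.78 × ln(2.09319) = 5.78 × 0.73869 = 4.2696 W/m².
CH₄: 0.036 × (√2443 − √759) = 0.036 × (49.4267 − 27.5500) = 0.036 × 21.8767 = 0.7876 W/m².
SF₆: ΔF = 0.00057 × (18 − 0) = 0.00057 × 18 = 0.0103 W/m².
Total ΔF = 4.2696 + 0.7876 + 0.0103 = 5.0675 W/m².

ΔF = 5.07 W/m²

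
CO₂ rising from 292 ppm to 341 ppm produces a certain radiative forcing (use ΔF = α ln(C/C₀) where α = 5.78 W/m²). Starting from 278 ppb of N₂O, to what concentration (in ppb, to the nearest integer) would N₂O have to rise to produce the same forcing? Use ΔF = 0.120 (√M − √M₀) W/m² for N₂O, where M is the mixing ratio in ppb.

M ≈ 583 ppb

CO₂ forcing: 5.78 × ln(341/292) = 5.78 × 0.155129 = 0.89665 W/m².
Set 0.120(√M − √278) = 0.89665: √M = 0.89665/0.120 + √278 = 7.4721 + 16.6733 = 24.1454.
M = (24.1454)² = 583.00 ppb.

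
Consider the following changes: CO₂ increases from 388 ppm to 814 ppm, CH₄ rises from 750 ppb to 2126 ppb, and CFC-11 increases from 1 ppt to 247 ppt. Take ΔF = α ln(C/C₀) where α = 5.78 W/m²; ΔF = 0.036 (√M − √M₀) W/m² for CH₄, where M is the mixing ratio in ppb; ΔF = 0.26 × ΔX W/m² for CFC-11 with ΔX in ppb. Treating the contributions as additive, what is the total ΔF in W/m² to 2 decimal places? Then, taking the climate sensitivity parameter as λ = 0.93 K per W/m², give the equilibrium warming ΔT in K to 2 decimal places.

ΔF = 5.02 W/m²; ΔT = 4.67 K

CO₂: 5.78 × ln(814/388) = 5.78 × ln(2.09794) = 5.78 × 0.74096 = 4.2827 W/m².
CH₄: 0.036 × (√2126 − √750) = 0.036 × (46.1086 − 27.3861) = 0.036 × 18.7225 = 0.6740 W/m².
CFC-11: Δ = 247 − 1 = 246 ppt = 0.246 ppb; ΔF = 0.26 × 0.246 = 0.0640 W/m².
Total ΔF = 4.2827 + 0.6740 + 0.0640 = 5.0207 W/m².
ΔT = λ ΔF = 0.93 × 5.02 = 4.6686 K.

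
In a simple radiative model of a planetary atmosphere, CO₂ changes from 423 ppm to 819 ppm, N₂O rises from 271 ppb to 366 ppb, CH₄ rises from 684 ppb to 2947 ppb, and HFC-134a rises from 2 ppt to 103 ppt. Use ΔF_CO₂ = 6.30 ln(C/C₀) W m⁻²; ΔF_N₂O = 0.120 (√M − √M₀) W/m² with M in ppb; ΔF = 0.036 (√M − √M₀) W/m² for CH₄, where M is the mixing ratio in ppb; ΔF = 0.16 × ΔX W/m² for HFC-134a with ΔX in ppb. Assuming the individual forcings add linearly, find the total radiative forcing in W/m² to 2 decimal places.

ΔF = 5.51 W/m²

CO₂: 6.30 × ln(819/423) = 6.30 × ln(1.93617) = 6.30 × 0.66071 = 4.1625 W/m².
N₂O: 0.120 × (√366 − √271) = 0.120 × (19.1311 − 16.4621) = 0.120 × 2.6690 = 0.3203 W/m².
CH₄: 0.036 × (√2947 − √684) = 0.036 × (54.2863 − 26.1534) = 0.036 × 28.1329 = 1.0128 W/m².
HFC-134a: Δ = 103 − 2 = 101 ppt = 0.101 ppb; ΔF = 0.16 × 0.101 = 0.0162 W/m².
Total ΔF = 4.1625 + 0.3203 + 1.0128 + 0.0162 = 5.5118 W/m².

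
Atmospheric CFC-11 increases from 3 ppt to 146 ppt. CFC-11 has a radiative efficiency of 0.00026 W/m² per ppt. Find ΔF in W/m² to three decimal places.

ΔF = 0.037 W/m²

CFC-11: ΔF = 0.00026 × (146 − 3) = 0.00026 × 143 = 0.0372 W/m².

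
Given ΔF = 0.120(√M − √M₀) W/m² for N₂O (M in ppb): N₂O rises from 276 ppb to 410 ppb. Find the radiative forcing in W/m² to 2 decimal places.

ΔF = 0.44 W/m²

N₂O: 0.120 × (√410 − √276) = 0.120 × (20.2485 − 16.6132) = 0.120 × 3.6353 = 0.4362 W/m².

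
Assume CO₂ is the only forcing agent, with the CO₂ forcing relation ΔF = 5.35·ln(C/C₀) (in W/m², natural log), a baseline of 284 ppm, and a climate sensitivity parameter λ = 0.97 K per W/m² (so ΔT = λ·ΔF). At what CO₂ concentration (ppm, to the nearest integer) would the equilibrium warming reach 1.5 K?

Required forcing: ΔF = ΔT/λ = 1.5/0.97 = 1.5464 W/m².
Then ln(C/284) = ΔF/5.35 = 1.5464/5.35 = 0.28905.
So C = 284 × e^0.28905 = 284 × 1.33516 = 379.19 ppm.

C ≈ 379 ppm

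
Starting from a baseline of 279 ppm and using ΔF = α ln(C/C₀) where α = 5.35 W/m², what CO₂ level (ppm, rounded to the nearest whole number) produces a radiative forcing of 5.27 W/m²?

Set 5.35 ln(C/279) = 5.27, so ln(C/279) = 5.27/5.35 = 0.98505.
Then C/279 = e^0.98505 = 2.67795, giving C = 279 × 2.67795 = 747.15 ppm.

C ≈ 747 ppm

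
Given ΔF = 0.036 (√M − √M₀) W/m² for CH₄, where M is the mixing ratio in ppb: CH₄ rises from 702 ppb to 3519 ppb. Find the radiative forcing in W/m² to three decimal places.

CH₄: 0.036 × (√3519 − √702) = 0.036 × (59.3212 − 26.4953) = 0.036 × 32.8259 = 1.1817 W/m².

ΔF = 1.182 W/m²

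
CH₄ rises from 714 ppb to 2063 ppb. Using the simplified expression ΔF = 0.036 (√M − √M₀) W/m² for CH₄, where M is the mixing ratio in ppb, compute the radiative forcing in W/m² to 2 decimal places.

CH₄: 0.036 × (√2063 − √714) = 0.036 × (45.4203 − 26.7208) = 0.036 × 18.6995 = 0.6732 W/m².

ΔF = 0.67 W/m²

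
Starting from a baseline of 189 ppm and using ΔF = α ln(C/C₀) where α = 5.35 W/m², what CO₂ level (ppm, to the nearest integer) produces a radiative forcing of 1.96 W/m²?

Set 5.35 ln(C/189) = 1.96, so ln(C/189) = 1.96/5.35 = 0.36636.
Then C/189 = e^0.36636 = 1.44247, giving C = 189 × 1.44247 = 272.63 ppm.

C ≈ 273 ppm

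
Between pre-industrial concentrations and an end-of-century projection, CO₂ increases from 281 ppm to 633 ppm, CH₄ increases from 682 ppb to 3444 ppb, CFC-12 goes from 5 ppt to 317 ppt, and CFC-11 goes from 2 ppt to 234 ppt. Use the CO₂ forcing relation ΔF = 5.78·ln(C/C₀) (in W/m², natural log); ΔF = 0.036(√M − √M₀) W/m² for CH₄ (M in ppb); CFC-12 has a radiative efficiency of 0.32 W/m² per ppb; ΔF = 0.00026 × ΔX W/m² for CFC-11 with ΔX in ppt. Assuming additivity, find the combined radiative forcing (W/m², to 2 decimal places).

ΔF = 6.03 W/m²

CO₂: 5.78 × ln(633/281) = 5.78 × ln(2.25267) = 5.78 × 0.81212 = 4.6941 W/m².
CH₄: 0.036 × (√3444 − √682) = 0.036 × (58.6856 − 26.1151) = 0.036 × 32.5705 = 1.1725 W/m².
CFC-12: Δ = 317 − 5 = 312 ppt = 0.312 ppb; ΔF = 0.32 × 0.312 = 0.0998 W/m².
CFC-11: ΔF = 0.00026 × (234 − 2) = 0.00026 × 232 = 0.0603 W/m².
Total ΔF = 4.6941 + 1.1725 + 0.0998 + 0.0603 = 6.0267 W/m².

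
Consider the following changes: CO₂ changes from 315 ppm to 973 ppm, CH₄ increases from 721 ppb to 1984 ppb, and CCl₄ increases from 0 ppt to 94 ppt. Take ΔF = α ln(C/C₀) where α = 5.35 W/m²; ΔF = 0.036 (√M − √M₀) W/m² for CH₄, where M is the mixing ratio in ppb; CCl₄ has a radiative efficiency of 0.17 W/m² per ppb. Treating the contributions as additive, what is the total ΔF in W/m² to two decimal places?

ΔF = 6.69 W/m²

CO₂: 5.35 × ln(973/315) = 5.35 × ln(3.08889) = 5.35 × 1.12781 = 6.0338 W/m².
CH₄: 0.036 × (√1984 − √721) = 0.036 × (44.5421 − 26.8514) = 0.036 × 17.6907 = 0.6369 W/m².
CCl₄: Δ = 94 − 0 = 94 ppt = 0.094 ppb; ΔF = 0.17 × 0.094 = 0.0160 W/m².
Total ΔF = 6.0338 + 0.6369 + 0.0160 = 6.6867 W/m².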